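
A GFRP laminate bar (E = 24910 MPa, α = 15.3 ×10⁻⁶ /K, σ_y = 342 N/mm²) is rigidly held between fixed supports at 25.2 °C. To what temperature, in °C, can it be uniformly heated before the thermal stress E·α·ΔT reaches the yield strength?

923 °C

E = 24910 MPa = 24.91 GPa.
σ_y = 342 N/mm² = 342.0 MPa.
E·α·ΔT = 342.0 MPa ⇒ ΔT = 342.0 / (24.91×10³ × 15.3×10⁻⁶) = 897.3 K.
T = 25.2 + 897.3 = 922.5 °C.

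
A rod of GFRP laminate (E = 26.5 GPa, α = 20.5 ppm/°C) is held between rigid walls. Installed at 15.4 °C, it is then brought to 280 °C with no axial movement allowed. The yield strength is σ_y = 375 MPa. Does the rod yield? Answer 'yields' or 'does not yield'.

does not yield

ΔT = 264.6 K. Constrained thermal stress σ = E·α·ΔT = 26.50×10³ MPa × 20.5×10⁻⁶ × 264.6 = 144 MPa (compressive).
Compare to σ_y = 375 MPa: σ < σ_y, so it does not yield.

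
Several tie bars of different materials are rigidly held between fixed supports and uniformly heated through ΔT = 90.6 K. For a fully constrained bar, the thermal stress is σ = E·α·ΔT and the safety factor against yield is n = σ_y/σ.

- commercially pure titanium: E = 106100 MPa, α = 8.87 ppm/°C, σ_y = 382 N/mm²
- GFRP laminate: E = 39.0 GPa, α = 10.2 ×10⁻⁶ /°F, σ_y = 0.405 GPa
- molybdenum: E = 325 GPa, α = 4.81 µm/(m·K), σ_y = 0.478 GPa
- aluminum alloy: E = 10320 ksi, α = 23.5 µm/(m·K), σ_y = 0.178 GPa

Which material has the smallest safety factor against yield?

In consistent units (E in GPa, α in ×10⁻⁶/K, σ_y in MPa):
  commercially pure titanium: E = 106.1, α = 8.87, σ_y = 382.0 → σ = 85.3 MPa, n = 4.48
  GFRP laminate: E = 39.00, α = 18.4, σ_y = 405.0 → σ = 64.9 MPa, n = 6.24
  molybdenum: E = 325.0, α = 4.81, σ_y = 478.0 → σ = 142 MPa, n = 3.37
  aluminum alloy: E = 71.15, α = 23.5, σ_y = 178.0 → σ = 151 MPa, n = 1.17
The minimum is aluminum alloy at n = 1.17.

aluminum alloy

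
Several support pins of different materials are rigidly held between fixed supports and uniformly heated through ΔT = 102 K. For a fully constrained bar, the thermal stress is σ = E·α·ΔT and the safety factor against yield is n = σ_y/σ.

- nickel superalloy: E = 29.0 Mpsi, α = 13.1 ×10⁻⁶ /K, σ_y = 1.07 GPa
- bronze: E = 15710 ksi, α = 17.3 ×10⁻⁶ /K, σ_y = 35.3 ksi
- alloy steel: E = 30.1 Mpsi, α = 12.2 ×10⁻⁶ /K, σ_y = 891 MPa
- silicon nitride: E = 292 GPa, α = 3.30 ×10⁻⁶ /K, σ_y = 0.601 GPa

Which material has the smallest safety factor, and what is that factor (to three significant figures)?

bronze, n = 1.27

Converting E to GPa, α to ×10⁻⁶/K, σ_y to MPa, then σ and n for each:
  nickel superalloy: E = 199.9, α = 13.1, σ_y = 1070 → σ = 267 MPa, n = 4.00
  bronze: E = 108.3, α = 17.3, σ_y = 243.4 → σ = 191 MPa, n = 1.27
  alloy steel: E = 207.5, α = 12.2, σ_y = 891.0 → σ = 258 MPa, n = 3.45
  silicon nitride: E = 292.0, α = 3.30, σ_y = 601.0 → σ = 98.3 MPa, n = 6.11
Smallest n: bronze with n = 1.27.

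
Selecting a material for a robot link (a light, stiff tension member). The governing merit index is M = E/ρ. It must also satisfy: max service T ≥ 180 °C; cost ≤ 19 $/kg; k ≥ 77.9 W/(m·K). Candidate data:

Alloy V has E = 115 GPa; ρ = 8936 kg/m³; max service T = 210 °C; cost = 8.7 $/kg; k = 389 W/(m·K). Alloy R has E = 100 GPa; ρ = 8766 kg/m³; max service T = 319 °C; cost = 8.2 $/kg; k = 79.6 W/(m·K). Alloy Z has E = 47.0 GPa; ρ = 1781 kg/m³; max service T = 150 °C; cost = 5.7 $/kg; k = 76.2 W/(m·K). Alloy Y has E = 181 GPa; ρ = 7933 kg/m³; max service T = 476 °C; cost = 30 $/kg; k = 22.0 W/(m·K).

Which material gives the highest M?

Screen on constraints: max service T ≥ 180 °C; cost ≤ 19 $/kg; k ≥ 77.9 W/(m·K). Survivors: alloy V, alloy R.
Per-candidate index values:
  alloy V: M = 12.9 MN·m/kg
  alloy R: M = 11.4 MN·m/kg
Alloy V has the largest M.

alloy V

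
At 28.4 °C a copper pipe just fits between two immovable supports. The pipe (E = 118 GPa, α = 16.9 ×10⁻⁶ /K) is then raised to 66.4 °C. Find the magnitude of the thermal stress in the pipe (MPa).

ΔT = 38.00 K. Constrained thermal stress σ = E·α·ΔT = 118.0×10³ MPa × 16.9×10⁻⁶ × 38.00 = 75.8 MPa (compressive).

75.8 MPa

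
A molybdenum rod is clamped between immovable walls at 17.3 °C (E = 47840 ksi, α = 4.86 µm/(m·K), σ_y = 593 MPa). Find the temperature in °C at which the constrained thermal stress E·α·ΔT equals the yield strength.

E = 47840 ksi = 329.8 GPa.
E·α·ΔT = 593.0 MPa ⇒ ΔT = 593.0 / (329.8×10³ × 4.86×10⁻⁶) = 369.9 K.
T = 17.3 + 369.9 = 387.2 °C.

387 °C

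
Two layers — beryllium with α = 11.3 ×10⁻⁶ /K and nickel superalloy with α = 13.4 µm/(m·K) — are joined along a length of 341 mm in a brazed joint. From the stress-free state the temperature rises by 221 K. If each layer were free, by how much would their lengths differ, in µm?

Δα = |11.3 − 13.4|×10⁻⁶/K = 2.10×10⁻⁶/K.
ΔL_mismatch = Δα·L·ΔT = 2.10×10⁻⁶ × 341.0 mm × 221.0 K = 158 µm.

158 µm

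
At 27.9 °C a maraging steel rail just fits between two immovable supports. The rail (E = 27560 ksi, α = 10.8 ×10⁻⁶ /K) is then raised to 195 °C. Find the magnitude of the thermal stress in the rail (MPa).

E = 27560 ksi = 190.0 GPa.
ΔT = 167.1 K. Constrained thermal stress σ = E·α·ΔT = 190.0×10³ MPa × 10.8×10⁻⁶ × 167.1 = 343 MPa (compressive).

343 MPa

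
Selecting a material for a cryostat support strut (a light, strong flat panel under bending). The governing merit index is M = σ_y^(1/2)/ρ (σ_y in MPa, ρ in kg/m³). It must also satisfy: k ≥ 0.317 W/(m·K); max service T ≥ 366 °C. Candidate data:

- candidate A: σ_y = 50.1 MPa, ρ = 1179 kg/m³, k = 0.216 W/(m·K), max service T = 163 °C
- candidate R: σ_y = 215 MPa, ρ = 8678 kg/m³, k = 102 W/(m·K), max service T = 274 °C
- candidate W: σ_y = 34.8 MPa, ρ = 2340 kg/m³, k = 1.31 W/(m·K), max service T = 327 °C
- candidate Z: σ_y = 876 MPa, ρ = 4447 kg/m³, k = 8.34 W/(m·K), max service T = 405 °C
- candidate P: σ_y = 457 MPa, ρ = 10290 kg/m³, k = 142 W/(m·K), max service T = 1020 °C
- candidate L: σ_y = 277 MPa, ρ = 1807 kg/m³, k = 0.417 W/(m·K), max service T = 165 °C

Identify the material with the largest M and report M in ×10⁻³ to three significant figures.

candidate Z, M = 6.66×10⁻³

Screen on constraints: k ≥ 0.317 W/(m·K); max service T ≥ 366 °C. Survivors: candidate Z, candidate P.
Per-candidate index values:
  candidate Z: M = 6.66×10⁻³
  candidate P: M = 2.08×10⁻³
Candidate Z ranks first.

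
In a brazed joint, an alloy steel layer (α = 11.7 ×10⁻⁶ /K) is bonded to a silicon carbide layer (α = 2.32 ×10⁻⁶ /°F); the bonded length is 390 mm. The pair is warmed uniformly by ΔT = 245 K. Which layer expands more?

silicon carbide: α = 2.32×10⁻⁶/°F × 9/5 = 4.18×10⁻⁶/K.
α(alloy steel) = 11.7×10⁻⁶/K vs α(silicon carbide) = 4.18×10⁻⁶/K.
Higher α expands more for the same ΔT: alloy steel.

alloy steel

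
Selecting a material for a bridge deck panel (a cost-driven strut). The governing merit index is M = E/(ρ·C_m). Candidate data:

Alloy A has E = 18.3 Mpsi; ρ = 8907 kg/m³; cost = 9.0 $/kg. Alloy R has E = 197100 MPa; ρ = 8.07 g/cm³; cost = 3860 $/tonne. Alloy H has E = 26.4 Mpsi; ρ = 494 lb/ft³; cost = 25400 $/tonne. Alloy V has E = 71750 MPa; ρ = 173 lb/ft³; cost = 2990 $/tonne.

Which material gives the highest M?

Normalizing units and computing the index:
  alloy A: E = 126.2 GPa, ρ = 8907 kg/m³, cost = 9.000 $/kg
  alloy R: E = 197.1 GPa, ρ = 8070 kg/m³, cost = 3.860 $/kg
  alloy H: E = 182.0 GPa, ρ = 7913 kg/m³, cost = 25.40 $/kg
  alloy V: E = 71.75 GPa, ρ = 2771 kg/m³, cost = 2.990 $/kg
  alloy V: M = 8.66 MN·m per $
  alloy R: M = 6.33 MN·m per $
  alloy A: M = 1.57 MN·m per $
  alloy H: M = 0.906 MN·m per $
Alloy V ranks first.

alloy V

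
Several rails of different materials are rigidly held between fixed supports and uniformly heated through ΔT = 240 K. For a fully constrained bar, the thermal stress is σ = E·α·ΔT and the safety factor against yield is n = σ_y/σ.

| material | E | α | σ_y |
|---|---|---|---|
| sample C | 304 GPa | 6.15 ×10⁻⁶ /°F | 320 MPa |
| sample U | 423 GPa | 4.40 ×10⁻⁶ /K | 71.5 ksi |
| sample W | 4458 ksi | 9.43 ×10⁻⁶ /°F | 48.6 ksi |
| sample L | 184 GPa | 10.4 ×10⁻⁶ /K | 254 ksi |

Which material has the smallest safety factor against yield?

sample C

In consistent units (E in GPa, α in ×10⁻⁶/K, σ_y in MPa):
  sample C: E = 304.0, α = 11.1, σ_y = 320.0 → σ = 808 MPa, n = 0.396
  sample U: E = 423.0, α = 4.40, σ_y = 493.0 → σ = 447 MPa, n = 1.10
  sample W: E = 30.74, α = 17.0, σ_y = 335.1 → σ = 125 MPa, n = 2.68
  sample L: E = 184.0, α = 10.4, σ_y = 1751 → σ = 459 MPa, n = 3.81
Sample C has the lowest safety factor, n = 0.396.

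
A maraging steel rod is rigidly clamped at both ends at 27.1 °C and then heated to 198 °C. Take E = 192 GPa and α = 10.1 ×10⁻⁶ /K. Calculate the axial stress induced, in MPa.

ΔT = 170.9 K. Constrained thermal stress σ = E·α·ΔT = 192.0×10³ MPa × 10.1×10⁻⁶ × 170.9 = 331 MPa (compressive).

331 MPa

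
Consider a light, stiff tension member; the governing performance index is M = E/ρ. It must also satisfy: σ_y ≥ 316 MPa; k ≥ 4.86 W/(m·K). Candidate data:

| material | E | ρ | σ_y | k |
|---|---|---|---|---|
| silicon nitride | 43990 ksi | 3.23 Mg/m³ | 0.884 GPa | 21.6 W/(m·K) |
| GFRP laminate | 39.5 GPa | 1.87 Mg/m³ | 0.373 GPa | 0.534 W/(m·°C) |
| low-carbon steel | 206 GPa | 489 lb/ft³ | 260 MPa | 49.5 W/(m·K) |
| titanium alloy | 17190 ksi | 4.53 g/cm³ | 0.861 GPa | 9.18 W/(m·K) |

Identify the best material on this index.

silicon nitride

Screen on constraints: σ_y ≥ 316 MPa; k ≥ 4.86 W/(m·K). Survivors: silicon nitride, titanium alloy.
In SI units:
  silicon nitride: E = 303.3 GPa, ρ = 3230 kg/m³
  titanium alloy: E = 118.5 GPa, ρ = 4530 kg/m³
  silicon nitride: M = 93.9 MN·m/kg
  titanium alloy: M = 26.2 MN·m/kg
The maximum is for silicon nitride.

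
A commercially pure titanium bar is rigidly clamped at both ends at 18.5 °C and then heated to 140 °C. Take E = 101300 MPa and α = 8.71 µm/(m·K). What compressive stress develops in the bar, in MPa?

107 MPa

E = 101300 MPa = 101.3 GPa.
ΔT = 121.5 K. Constrained thermal stress σ = E·α·ΔT = 101.3×10³ MPa × 8.71×10⁻⁶ × 121.5 = 107 MPa (compressive).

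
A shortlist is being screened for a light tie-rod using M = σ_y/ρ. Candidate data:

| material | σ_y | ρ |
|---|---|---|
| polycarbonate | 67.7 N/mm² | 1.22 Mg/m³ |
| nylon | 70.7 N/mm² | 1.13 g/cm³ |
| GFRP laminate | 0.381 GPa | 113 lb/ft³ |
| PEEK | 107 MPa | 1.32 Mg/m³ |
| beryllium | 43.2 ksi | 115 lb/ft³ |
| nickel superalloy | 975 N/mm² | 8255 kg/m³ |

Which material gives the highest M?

GFRP laminate

Convert each candidate to consistent units, then evaluate M:
  polycarbonate: σ_y = 67.70 MPa, ρ = 1220 kg/m³
  nylon: σ_y = 70.70 MPa, ρ = 1130 kg/m³
  GFRP laminate: σ_y = 381.0 MPa, ρ = 1810 kg/m³
  PEEK: σ_y = 107.0 MPa, ρ = 1320 kg/m³
  beryllium: σ_y = 297.9 MPa, ρ = 1842 kg/m³
  nickel superalloy: σ_y = 975.0 MPa, ρ = 8255 kg/m³
  GFRP laminate: M = 210 kN·m/kg
  beryllium: M = 162 kN·m/kg
  nickel superalloy: M = 118 kN·m/kg
  PEEK: M = 81.1 kN·m/kg
  nylon: M = 62.6 kN·m/kg
  polycarbonate: M = 55.5 kN·m/kg
Highest index: GFRP laminate.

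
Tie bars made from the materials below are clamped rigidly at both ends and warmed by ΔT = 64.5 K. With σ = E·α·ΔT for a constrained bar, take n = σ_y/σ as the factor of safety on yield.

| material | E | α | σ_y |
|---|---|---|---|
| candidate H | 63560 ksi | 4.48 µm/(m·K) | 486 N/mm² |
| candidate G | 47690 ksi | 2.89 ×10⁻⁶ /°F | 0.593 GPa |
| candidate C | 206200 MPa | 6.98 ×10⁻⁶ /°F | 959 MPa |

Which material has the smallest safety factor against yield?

candidate H

In consistent units (E in GPa, α in ×10⁻⁶/K, σ_y in MPa):
  candidate H: E = 438.2, α = 4.48, σ_y = 486.0 → σ = 127 MPa, n = 3.84
  candidate G: E = 328.8, α = 5.20, σ_y = 593.0 → σ = 110 MPa, n = 5.37
  candidate C: E = 206.2, α = 12.6, σ_y = 959.0 → σ = 167 MPa, n = 5.74
Candidate H has the lowest safety factor, n = 3.84.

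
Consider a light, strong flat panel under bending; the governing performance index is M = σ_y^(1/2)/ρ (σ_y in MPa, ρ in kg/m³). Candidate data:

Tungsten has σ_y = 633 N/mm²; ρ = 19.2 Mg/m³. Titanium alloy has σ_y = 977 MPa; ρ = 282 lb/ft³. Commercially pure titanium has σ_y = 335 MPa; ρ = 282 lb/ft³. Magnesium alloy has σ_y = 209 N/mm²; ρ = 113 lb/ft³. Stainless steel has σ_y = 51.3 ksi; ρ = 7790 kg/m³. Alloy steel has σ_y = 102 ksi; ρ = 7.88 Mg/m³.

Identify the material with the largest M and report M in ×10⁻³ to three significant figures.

After converting to SI:
  tungsten: σ_y = 633.0 MPa, ρ = 19200 kg/m³
  titanium alloy: σ_y = 977.0 MPa, ρ = 4517 kg/m³
  commercially pure titanium: σ_y = 335.0 MPa, ρ = 4517 kg/m³
  magnesium alloy: σ_y = 209.0 MPa, ρ = 1810 kg/m³
  stainless steel: σ_y = 353.7 MPa, ρ = 7790 kg/m³
  alloy steel: σ_y = 703.3 MPa, ρ = 7880 kg/m³
  magnesium alloy: M = 7.99×10⁻³
  titanium alloy: M = 6.92×10⁻³
  commercially pure titanium: M = 4.05×10⁻³
  alloy steel: M = 3.37×10⁻³
  stainless steel: M = 2.41×10⁻³
  tungsten: M = 1.31×10⁻³
Highest index: magnesium alloy.

magnesium alloy, M = 7.99×10⁻³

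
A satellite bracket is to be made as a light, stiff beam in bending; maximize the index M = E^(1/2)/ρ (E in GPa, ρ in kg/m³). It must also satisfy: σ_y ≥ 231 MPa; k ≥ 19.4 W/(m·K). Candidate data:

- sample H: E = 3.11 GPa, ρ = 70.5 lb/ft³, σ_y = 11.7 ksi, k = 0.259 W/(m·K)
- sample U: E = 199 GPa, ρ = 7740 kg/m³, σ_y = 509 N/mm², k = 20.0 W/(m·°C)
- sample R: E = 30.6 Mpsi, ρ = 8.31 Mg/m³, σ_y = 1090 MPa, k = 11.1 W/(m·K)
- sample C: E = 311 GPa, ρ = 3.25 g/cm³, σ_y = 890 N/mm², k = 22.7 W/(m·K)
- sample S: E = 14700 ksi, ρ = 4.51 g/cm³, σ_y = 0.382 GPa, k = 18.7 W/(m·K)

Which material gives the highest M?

Screen on constraints: σ_y ≥ 231 MPa; k ≥ 19.4 W/(m·K). Survivors: sample U, sample C.
Putting every candidate on a common basis:
  sample U: E = 199.0 GPa, ρ = 7740 kg/m³
  sample C: E = 311.0 GPa, ρ = 3250 kg/m³
  sample C: M = 5.43×10⁻³
  sample U: M = 1.82×10⁻³
Highest index: sample C.

sample C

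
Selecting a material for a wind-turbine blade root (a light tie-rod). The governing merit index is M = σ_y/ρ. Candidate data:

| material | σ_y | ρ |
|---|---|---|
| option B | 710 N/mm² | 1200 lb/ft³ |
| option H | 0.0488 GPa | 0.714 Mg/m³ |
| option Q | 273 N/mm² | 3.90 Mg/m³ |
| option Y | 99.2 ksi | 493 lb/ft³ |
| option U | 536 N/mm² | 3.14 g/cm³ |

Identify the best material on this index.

In SI units:
  option B: σ_y = 710.0 MPa, ρ = 19220 kg/m³
  option H: σ_y = 48.80 MPa, ρ = 714.0 kg/m³
  option Q: σ_y = 273.0 MPa, ρ = 3900 kg/m³
  option Y: σ_y = 684.0 MPa, ρ = 7897 kg/m³
  option U: σ_y = 536.0 MPa, ρ = 3140 kg/m³
  option U: M = 171 kN·m/kg
  option Y: M = 86.6 kN·m/kg
  option Q: M = 70.0 kN·m/kg
  option H: M = 68.3 kN·m/kg
  option B: M = 36.9 kN·m/kg
The maximum is for option U.

option U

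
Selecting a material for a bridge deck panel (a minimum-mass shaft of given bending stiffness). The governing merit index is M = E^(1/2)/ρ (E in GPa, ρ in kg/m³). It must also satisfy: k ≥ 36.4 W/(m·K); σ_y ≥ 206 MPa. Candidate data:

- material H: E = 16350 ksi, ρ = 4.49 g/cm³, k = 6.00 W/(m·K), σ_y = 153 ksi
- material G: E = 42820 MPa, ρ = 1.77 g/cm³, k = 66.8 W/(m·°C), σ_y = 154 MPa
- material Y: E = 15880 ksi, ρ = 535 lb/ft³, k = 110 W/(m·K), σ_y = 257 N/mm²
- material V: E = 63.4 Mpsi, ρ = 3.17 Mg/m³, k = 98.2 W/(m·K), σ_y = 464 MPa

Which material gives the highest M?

Screen on constraints: k ≥ 36.4 W/(m·K); σ_y ≥ 206 MPa. Survivors: material Y, material V.
In SI units:
  material Y: E = 109.5 GPa, ρ = 8570 kg/m³
  material V: E = 437.1 GPa, ρ = 3170 kg/m³
  material V: M = 6.60×10⁻³
  material Y: M = 1.22×10⁻³
The maximum is for material V.

material V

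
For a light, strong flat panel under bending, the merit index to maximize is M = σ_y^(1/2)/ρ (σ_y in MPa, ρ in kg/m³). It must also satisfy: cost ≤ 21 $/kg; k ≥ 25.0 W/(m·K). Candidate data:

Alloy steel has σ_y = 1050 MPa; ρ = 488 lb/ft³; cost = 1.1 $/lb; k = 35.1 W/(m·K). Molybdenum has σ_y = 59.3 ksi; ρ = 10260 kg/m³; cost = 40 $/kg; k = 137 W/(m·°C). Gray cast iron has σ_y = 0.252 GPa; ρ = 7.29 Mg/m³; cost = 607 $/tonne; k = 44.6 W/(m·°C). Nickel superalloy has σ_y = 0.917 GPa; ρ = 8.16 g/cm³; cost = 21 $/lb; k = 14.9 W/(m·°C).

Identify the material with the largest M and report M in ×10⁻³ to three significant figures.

Screen on constraints: cost ≤ 21 $/kg; k ≥ 25.0 W/(m·K). Survivors: alloy steel, gray cast iron.
Normalizing units and computing the index:
  alloy steel: σ_y = 1050 MPa, ρ = 7817 kg/m³
  gray cast iron: σ_y = 252.0 MPa, ρ = 7290 kg/m³
  alloy steel: M = 4.15×10⁻³
  gray cast iron: M = 2.18×10⁻³
The maximum is for alloy steel.

alloy steel, M = 4.15×10⁻³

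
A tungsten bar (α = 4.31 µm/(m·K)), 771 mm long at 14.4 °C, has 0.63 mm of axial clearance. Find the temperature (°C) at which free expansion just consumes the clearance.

204 °C

α·L₀·ΔT = 0.63 mm ⇒ ΔT = 0.63 / (4.31×10⁻⁶ × 771.0) = 189.6 K.
T = 14.4 + 189.6 = 204.0 °C.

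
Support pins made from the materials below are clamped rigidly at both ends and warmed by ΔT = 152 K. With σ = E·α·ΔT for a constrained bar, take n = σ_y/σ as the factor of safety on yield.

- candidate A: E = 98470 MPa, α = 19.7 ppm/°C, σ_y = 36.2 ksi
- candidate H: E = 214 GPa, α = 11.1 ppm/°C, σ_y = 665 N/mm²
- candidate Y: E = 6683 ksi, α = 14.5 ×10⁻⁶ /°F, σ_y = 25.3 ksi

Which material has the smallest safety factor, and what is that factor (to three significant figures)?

In consistent units (E in GPa, α in ×10⁻⁶/K, σ_y in MPa):
  candidate A: E = 98.47, α = 19.7, σ_y = 249.6 → σ = 295 MPa, n = 0.846
  candidate H: E = 214.0, α = 11.1, σ_y = 665.0 → σ = 361 MPa, n = 1.84
  candidate Y: E = 46.08, α = 26.1, σ_y = 174.4 → σ = 183 MPa, n = 0.954
The minimum is candidate A at n = 0.846.

candidate A, n = 0.846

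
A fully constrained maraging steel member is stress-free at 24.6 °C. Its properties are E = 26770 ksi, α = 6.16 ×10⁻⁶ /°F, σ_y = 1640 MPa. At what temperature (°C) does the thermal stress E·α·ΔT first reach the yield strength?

E = 26770 ksi = 184.6 GPa.
α = 6.16×10⁻⁶/°F × 9/5 = 11.1×10⁻⁶/K.
E·α·ΔT = 1640 MPa ⇒ ΔT = 1640 / (184.6×10³ × 11.1×10⁻⁶) = 801.4 K.
T = 24.6 + 801.4 = 826.0 °C.

826 °C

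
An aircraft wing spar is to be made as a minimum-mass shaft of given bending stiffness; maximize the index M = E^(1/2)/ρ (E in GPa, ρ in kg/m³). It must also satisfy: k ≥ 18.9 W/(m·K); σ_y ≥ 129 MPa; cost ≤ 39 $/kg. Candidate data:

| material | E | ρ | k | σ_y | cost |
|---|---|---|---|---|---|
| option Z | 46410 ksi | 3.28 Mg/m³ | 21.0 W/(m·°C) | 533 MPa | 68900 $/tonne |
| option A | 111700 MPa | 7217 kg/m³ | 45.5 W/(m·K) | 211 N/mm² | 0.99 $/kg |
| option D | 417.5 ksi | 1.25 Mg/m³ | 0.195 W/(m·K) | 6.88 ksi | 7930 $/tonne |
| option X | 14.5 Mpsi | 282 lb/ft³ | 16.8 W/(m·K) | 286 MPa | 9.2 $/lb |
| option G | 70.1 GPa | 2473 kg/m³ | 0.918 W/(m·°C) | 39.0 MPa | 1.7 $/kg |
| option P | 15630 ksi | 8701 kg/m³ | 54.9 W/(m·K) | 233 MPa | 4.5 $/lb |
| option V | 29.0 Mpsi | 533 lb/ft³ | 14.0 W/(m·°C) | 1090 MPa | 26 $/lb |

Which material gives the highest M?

option A

Screen on constraints: k ≥ 18.9 W/(m·K); σ_y ≥ 129 MPa; cost ≤ 39 $/kg. Survivors: option A, option P.
In SI units:
  option A: E = 111.7 GPa, ρ = 7217 kg/m³
  option P: E = 107.8 GPa, ρ = 8701 kg/m³
  option A: M = 1.46×10⁻³
  option P: M = 1.19×10⁻³
Option A ranks first.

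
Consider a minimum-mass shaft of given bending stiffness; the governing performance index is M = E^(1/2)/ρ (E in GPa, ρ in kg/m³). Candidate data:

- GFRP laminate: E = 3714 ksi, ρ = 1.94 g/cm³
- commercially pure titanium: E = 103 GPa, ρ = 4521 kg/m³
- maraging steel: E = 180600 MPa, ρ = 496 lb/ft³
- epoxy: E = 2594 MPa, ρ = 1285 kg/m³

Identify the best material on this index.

GFRP laminate

In SI units:
  GFRP laminate: E = 25.61 GPa, ρ = 1940 kg/m³
  commercially pure titanium: E = 103.0 GPa, ρ = 4521 kg/m³
  maraging steel: E = 180.6 GPa, ρ = 7945 kg/m³
  epoxy: E = 2.594 GPa, ρ = 1285 kg/m³
  GFRP laminate: M = 2.61×10⁻³
  commercially pure titanium: M = 2.24×10⁻³
  maraging steel: M = 1.69×10⁻³
  epoxy: M = 1.25×10⁻³
GFRP laminate ranks first.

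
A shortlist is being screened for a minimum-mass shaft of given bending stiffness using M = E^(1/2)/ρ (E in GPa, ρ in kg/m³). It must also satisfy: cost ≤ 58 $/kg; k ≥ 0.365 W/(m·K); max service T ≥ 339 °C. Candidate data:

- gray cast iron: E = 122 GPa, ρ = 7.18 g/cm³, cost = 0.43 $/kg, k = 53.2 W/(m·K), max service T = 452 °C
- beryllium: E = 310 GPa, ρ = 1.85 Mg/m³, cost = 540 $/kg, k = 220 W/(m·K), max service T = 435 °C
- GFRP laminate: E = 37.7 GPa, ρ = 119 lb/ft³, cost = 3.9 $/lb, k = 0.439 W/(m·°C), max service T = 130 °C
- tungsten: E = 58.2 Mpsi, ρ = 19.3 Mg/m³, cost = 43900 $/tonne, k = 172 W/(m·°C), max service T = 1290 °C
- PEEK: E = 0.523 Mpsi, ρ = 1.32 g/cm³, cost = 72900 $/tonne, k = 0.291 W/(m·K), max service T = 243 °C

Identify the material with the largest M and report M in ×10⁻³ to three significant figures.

gray cast iron, M = 1.54×10⁻³

Screen on constraints: cost ≤ 58 $/kg; k ≥ 0.365 W/(m·K); max service T ≥ 339 °C. Survivors: gray cast iron, tungsten.
After converting to SI:
  gray cast iron: E = 122.0 GPa, ρ = 7180 kg/m³
  tungsten: E = 401.3 GPa, ρ = 19300 kg/m³
  gray cast iron: M = 1.54×10⁻³
  tungsten: M = 1.04×10⁻³
Gray cast iron ranks first.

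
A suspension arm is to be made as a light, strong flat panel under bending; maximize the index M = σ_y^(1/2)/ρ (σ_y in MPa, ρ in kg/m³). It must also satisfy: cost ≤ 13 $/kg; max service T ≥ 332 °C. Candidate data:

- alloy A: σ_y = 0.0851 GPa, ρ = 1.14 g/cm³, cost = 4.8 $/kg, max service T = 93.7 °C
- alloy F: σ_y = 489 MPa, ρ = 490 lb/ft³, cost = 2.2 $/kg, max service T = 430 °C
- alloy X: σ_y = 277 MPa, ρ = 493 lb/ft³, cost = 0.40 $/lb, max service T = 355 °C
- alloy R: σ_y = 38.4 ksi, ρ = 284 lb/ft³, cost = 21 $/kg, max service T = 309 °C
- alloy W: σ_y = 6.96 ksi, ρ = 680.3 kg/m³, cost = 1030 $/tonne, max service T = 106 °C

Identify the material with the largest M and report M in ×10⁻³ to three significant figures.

alloy F, M = 2.82×10⁻³

Screen on constraints: cost ≤ 13 $/kg; max service T ≥ 332 °C. Survivors: alloy F, alloy X.
Putting every candidate on a common basis:
  alloy F: σ_y = 489.0 MPa, ρ = 7849 kg/m³
  alloy X: σ_y = 277.0 MPa, ρ = 7897 kg/m³
  alloy F: M = 2.82×10⁻³
  alloy X: M = 2.11×10⁻³
Alloy F has the largest M.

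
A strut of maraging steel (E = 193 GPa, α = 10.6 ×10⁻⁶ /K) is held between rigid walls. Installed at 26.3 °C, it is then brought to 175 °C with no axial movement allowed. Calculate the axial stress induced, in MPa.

ΔT = 148.7 K. Constrained thermal stress σ = E·α·ΔT = 193.0×10³ MPa × 10.6×10⁻⁶ × 148.7 = 304 MPa (compressive).

304 MPa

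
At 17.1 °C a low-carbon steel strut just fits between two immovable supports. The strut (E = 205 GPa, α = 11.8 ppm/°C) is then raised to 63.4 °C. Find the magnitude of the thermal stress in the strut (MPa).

ΔT = 46.30 K. Constrained thermal stress σ = E·α·ΔT = 205.0×10³ MPa × 11.8×10⁻⁶ × 46.30 = 112 MPa (compressive).

112 MPa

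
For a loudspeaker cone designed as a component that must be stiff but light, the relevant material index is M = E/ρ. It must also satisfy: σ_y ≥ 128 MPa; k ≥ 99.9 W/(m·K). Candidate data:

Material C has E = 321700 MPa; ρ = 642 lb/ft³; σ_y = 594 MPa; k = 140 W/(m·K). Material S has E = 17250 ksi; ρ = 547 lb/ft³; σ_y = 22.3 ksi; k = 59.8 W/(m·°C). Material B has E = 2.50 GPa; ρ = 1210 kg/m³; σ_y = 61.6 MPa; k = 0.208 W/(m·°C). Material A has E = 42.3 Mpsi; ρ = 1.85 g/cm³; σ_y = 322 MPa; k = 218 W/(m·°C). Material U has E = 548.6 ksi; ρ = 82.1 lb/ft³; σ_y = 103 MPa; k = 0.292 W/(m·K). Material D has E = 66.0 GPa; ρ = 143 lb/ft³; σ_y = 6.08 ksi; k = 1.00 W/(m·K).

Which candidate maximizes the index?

material A

Screen on constraints: σ_y ≥ 128 MPa; k ≥ 99.9 W/(m·K). Survivors: material C, material A.
After converting to SI:
  material C: E = 321.7 GPa, ρ = 10280 kg/m³
  material A: E = 291.6 GPa, ρ = 1850 kg/m³
  material A: M = 158 MN·m/kg
  material C: M = 31.3 MN·m/kg
Material A ranks first.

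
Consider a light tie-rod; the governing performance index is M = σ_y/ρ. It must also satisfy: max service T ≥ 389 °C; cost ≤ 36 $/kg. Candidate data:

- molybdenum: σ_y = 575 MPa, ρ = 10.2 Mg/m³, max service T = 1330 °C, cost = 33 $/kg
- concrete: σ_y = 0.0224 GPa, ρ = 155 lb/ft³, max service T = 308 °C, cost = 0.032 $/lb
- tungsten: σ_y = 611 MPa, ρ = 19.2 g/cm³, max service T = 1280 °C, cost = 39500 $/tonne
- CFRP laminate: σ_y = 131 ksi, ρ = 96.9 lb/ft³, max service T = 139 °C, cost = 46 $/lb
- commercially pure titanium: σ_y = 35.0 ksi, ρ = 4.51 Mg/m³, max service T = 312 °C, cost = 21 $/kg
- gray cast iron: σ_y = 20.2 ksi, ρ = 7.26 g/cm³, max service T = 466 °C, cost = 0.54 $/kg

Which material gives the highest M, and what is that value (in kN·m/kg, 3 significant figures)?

Screen on constraints: max service T ≥ 389 °C; cost ≤ 36 $/kg. Survivors: molybdenum, gray cast iron.
Putting every candidate on a common basis:
  molybdenum: σ_y = 575.0 MPa, ρ = 10200 kg/m³
  gray cast iron: σ_y = 139.3 MPa, ρ = 7260 kg/m³
  molybdenum: M = 56.4 kN·m/kg
  gray cast iron: M = 19.2 kN·m/kg
Highest index: molybdenum.

molybdenum, M = 56.4 kN·m/kg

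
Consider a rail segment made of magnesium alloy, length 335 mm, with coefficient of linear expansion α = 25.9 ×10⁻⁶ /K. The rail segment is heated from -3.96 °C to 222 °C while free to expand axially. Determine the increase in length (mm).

1.96 mm

ΔT = 222 − (-3.96) = 226.0 K.
ΔL = α·L₀·ΔT = 25.9×10⁻⁶ × 335 mm × 226.0 K = 1.96 mm.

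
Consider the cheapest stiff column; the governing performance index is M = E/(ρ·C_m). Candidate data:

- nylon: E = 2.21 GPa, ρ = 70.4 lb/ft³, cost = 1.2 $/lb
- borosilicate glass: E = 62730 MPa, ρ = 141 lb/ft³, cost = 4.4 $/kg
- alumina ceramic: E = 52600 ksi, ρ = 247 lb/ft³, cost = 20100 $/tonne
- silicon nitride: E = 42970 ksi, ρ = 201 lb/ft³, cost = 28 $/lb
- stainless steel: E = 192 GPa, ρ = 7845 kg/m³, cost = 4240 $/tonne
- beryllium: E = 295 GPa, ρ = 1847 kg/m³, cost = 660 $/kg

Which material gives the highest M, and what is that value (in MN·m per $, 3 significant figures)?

borosilicate glass, M = 6.31 MN·m per $

In SI units:
  nylon: E = 2.210 GPa, ρ = 1128 kg/m³, cost = 2.646 $/kg
  borosilicate glass: E = 62.73 GPa, ρ = 2259 kg/m³, cost = 4.400 $/kg
  alumina ceramic: E = 362.7 GPa, ρ = 3957 kg/m³, cost = 20.10 $/kg
  silicon nitride: E = 296.3 GPa, ρ = 3220 kg/m³, cost = 61.73 $/kg
  stainless steel: E = 192.0 GPa, ρ = 7845 kg/m³, cost = 4.240 $/kg
  beryllium: E = 295.0 GPa, ρ = 1847 kg/m³, cost = 660.0 $/kg
  borosilicate glass: M = 6.31 MN·m per $
  stainless steel: M = 5.77 MN·m per $
  alumina ceramic: M = 4.56 MN·m per $
  silicon nitride: M = 1.49 MN·m per $
  nylon: M = 0.741 MN·m per $
  beryllium: M = 0.242 MN·m per $
The maximum is for borosilicate glass.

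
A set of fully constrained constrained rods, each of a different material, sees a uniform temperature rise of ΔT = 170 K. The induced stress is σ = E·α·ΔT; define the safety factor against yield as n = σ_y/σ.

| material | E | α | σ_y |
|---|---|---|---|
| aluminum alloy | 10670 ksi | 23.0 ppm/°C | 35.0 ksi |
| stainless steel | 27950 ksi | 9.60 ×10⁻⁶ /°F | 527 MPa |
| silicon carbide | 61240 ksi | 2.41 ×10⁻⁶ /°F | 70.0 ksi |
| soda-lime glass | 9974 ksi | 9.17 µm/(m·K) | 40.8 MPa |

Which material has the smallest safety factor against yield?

soda-lime glass

Per material, after unit conversion:
  aluminum alloy: E = 73.57, α = 23.0, σ_y = 241.3 → σ = 288 MPa, n = 0.839
  stainless steel: E = 192.7, α = 17.3, σ_y = 527.0 → σ = 566 MPa, n = 0.931
  silicon carbide: E = 422.2, α = 4.34, σ_y = 482.6 → σ = 311 MPa, n = 1.55
  soda-lime glass: E = 68.77, α = 9.17, σ_y = 40.80 → σ = 107 MPa, n = 0.381
Soda-lime glass has the lowest safety factor, n = 0.381.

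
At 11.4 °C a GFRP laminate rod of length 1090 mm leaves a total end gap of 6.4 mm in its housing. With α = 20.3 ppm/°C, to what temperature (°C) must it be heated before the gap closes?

α·L₀·ΔT = 6.4 mm ⇒ ΔT = 6.4 / (20.3×10⁻⁶ × 1090.0) = 289.2 K.
T = 11.4 + 289.2 = 300.6 °C.

301 °C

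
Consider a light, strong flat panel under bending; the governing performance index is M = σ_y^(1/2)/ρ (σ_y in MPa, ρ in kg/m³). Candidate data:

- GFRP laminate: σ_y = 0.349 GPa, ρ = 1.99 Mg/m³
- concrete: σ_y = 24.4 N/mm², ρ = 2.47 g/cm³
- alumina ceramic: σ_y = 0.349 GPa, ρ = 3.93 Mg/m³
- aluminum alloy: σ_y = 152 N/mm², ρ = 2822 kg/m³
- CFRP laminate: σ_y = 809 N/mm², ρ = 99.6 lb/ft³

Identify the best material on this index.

CFRP laminate

Convert each candidate to consistent units, then evaluate M:
  GFRP laminate: σ_y = 349.0 MPa, ρ = 1990 kg/m³
  concrete: σ_y = 24.40 MPa, ρ = 2470 kg/m³
  alumina ceramic: σ_y = 349.0 MPa, ρ = 3930 kg/m³
  aluminum alloy: σ_y = 152.0 MPa, ρ = 2822 kg/m³
  CFRP laminate: σ_y = 809.0 MPa, ρ = 1595 kg/m³
  CFRP laminate: M = 17.8×10⁻³
  GFRP laminate: M = 9.39×10⁻³
  alumina ceramic: M = 4.75×10⁻³
  aluminum alloy: M = 4.37×10⁻³
  concrete: M = 2.00×10⁻³
The maximum is for CFRP laminate.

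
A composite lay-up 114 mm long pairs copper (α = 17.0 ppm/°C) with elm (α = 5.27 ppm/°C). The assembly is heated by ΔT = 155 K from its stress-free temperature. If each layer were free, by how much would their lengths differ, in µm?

207 µm

Δα = |17.0 − 5.27|×10⁻⁶/K = 11.7×10⁻⁶/K.
ΔL_mismatch = Δα·L·ΔT = 11.7×10⁻⁶ × 114.0 mm × 155.0 K = 207 µm.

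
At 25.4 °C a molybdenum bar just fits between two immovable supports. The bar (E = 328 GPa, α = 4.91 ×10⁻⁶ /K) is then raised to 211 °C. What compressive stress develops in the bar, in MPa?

299 MPa

ΔT = 185.6 K. Constrained thermal stress σ = E·α·ΔT = 328.0×10³ MPa × 4.91×10⁻⁶ × 185.6 = 299 MPa (compressive).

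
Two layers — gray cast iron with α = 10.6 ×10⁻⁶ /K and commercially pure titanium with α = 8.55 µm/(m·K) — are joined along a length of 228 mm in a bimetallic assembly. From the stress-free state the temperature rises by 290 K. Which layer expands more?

α(gray cast iron) = 10.6×10⁻⁶/K vs α(commercially pure titanium) = 8.55×10⁻⁶/K.
Higher α expands more for the same ΔT: gray cast iron.

gray cast iron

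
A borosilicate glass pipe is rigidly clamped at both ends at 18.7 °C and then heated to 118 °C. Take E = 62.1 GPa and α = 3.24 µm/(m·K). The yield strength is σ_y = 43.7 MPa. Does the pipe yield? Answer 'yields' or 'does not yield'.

ΔT = 99.30 K. Constrained thermal stress σ = E·α·ΔT = 62.10×10³ MPa × 3.24×10⁻⁶ × 99.30 = 20.0 MPa (compressive).
Compare to σ_y = 43.7 MPa: σ < σ_y, so it does not yield.

does not yield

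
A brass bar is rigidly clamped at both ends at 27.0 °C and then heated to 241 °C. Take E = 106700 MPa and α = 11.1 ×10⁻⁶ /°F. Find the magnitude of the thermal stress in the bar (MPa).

456 MPa

E = 106700 MPa = 106.7 GPa.
α = 11.1×10⁻⁶/°F × 9/5 = 20.0×10⁻⁶/K.
ΔT = 214.0 K. Constrained thermal stress σ = E·α·ΔT = 106.7×10³ MPa × 20.0×10⁻⁶ × 214.0 = 456 MPa (compressive).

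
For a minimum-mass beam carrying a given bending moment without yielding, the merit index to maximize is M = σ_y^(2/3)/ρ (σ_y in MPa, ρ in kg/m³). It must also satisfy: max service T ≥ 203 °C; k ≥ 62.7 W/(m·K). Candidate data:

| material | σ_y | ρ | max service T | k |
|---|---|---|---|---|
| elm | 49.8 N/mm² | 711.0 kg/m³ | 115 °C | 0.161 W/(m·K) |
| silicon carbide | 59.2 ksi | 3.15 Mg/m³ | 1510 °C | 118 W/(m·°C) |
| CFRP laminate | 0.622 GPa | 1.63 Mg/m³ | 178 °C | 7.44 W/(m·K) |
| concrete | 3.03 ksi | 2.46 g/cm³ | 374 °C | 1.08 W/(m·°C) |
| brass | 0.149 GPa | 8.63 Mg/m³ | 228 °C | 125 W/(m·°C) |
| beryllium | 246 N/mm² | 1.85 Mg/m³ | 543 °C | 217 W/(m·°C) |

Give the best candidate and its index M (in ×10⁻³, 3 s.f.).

Screen on constraints: max service T ≥ 203 °C; k ≥ 62.7 W/(m·K). Survivors: silicon carbide, brass, beryllium.
In SI units:
  silicon carbide: σ_y = 408.2 MPa, ρ = 3150 kg/m³
  brass: σ_y = 149.0 MPa, ρ = 8630 kg/m³
  beryllium: σ_y = 246.0 MPa, ρ = 1850 kg/m³
  beryllium: M = 21.2×10⁻³
  silicon carbide: M = 17.5×10⁻³
  brass: M = 3.26×10⁻³
Beryllium has the largest M.

beryllium, M = 21.2×10⁻³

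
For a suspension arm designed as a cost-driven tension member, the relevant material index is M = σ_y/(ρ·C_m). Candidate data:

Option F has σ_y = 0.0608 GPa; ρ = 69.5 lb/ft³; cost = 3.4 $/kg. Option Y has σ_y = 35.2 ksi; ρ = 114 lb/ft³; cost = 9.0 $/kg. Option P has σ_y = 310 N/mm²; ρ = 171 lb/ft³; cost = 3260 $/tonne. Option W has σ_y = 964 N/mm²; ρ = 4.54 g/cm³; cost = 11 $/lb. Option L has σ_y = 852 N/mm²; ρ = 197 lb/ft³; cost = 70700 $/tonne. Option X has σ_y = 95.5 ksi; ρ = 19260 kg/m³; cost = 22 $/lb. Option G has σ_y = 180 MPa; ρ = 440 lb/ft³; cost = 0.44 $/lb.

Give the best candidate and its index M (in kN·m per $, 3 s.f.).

option P, M = 34.7 kN·m per $

Convert each candidate to consistent units, then evaluate M:
  option F: σ_y = 60.80 MPa, ρ = 1113 kg/m³, cost = 3.400 $/kg
  option Y: σ_y = 242.7 MPa, ρ = 1826 kg/m³, cost = 9.000 $/kg
  option P: σ_y = 310.0 MPa, ρ = 2739 kg/m³, cost = 3.260 $/kg
  option W: σ_y = 964.0 MPa, ρ = 4540 kg/m³, cost = 24.25 $/kg
  option L: σ_y = 852.0 MPa, ρ = 3156 kg/m³, cost = 70.70 $/kg
  option X: σ_y = 658.4 MPa, ρ = 19260 kg/m³, cost = 48.50 $/kg
  option G: σ_y = 180.0 MPa, ρ = 7048 kg/m³, cost = 0.9700 $/kg
  option P: M = 34.7 kN·m per $
  option G: M = 26.3 kN·m per $
  option F: M = 16.1 kN·m per $
  option Y: M = 14.8 kN·m per $
  option W: M = 8.76 kN·m per $
  option L: M = 3.82 kN·m per $
  option X: M = 0.705 kN·m per $
Option P has the largest M.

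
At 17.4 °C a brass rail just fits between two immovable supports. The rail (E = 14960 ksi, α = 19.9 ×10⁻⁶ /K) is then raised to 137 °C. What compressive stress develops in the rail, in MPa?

E = 14960 ksi = 103.1 GPa.
ΔT = 119.6 K. Constrained thermal stress σ = E·α·ΔT = 103.1×10³ MPa × 19.9×10⁻⁶ × 119.6 = 245 MPa (compressive).

245 MPa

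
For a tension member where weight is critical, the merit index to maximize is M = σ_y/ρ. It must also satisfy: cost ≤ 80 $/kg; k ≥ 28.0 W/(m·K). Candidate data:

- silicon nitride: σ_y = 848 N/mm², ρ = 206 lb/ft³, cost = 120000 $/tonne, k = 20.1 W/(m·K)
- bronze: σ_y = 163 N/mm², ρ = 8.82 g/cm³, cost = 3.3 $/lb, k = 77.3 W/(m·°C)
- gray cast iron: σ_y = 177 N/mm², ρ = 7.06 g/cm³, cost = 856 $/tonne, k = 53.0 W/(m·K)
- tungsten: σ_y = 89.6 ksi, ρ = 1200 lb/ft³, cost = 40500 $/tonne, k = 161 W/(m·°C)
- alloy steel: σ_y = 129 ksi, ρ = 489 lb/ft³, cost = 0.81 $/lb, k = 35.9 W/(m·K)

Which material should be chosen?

alloy steel

Screen on constraints: cost ≤ 80 $/kg; k ≥ 28.0 W/(m·K). Survivors: bronze, gray cast iron, tungsten, alloy steel.
Putting every candidate on a common basis:
  bronze: σ_y = 163.0 MPa, ρ = 8820 kg/m³
  gray cast iron: σ_y = 177.0 MPa, ρ = 7060 kg/m³
  tungsten: σ_y = 617.8 MPa, ρ = 19220 kg/m³
  alloy steel: σ_y = 889.4 MPa, ρ = 7833 kg/m³
  alloy steel: M = 114 kN·m/kg
  tungsten: M = 32.1 kN·m/kg
  gray cast iron: M = 25.1 kN·m/kg
  bronze: M = 18.5 kN·m/kg
Highest index: alloy steel.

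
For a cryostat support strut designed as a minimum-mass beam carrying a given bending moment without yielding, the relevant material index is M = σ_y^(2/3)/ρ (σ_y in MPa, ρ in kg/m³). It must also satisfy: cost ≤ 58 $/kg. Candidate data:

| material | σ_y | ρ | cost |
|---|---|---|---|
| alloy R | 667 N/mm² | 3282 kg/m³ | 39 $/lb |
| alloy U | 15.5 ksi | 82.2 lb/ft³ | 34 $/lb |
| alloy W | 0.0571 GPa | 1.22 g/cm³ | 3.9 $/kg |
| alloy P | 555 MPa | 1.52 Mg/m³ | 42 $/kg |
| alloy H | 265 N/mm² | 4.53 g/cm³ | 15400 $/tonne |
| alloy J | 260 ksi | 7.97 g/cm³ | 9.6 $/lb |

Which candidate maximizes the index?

Screen on constraints: cost ≤ 58 $/kg. Survivors: alloy W, alloy P, alloy H, alloy J.
Normalizing units and computing the index:
  alloy W: σ_y = 57.10 MPa, ρ = 1220 kg/m³
  alloy P: σ_y = 555.0 MPa, ρ = 1520 kg/m³
  alloy H: σ_y = 265.0 MPa, ρ = 4530 kg/m³
  alloy J: σ_y = 1793 MPa, ρ = 7970 kg/m³
  alloy P: M = 44.4×10⁻³
  alloy J: M = 18.5×10⁻³
  alloy W: M = 12.2×10⁻³
  alloy H: M = 9.11×10⁻³
The maximum is for alloy P.

alloy P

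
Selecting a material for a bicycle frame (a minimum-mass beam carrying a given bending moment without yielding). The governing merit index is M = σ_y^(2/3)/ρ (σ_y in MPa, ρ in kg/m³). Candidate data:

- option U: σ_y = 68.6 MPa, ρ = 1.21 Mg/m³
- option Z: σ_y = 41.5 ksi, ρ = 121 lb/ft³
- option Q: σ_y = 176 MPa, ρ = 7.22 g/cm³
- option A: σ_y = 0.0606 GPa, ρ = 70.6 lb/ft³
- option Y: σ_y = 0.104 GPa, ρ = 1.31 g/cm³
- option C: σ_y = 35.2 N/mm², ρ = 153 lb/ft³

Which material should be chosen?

Putting every candidate on a common basis:
  option U: σ_y = 68.60 MPa, ρ = 1210 kg/m³
  option Z: σ_y = 286.1 MPa, ρ = 1938 kg/m³
  option Q: σ_y = 176.0 MPa, ρ = 7220 kg/m³
  option A: σ_y = 60.60 MPa, ρ = 1131 kg/m³
  option Y: σ_y = 104.0 MPa, ρ = 1310 kg/m³
  option C: σ_y = 35.20 MPa, ρ = 2451 kg/m³
  option Z: M = 22.4×10⁻³
  option Y: M = 16.9×10⁻³
  option U: M = 13.8×10⁻³
  option A: M = 13.6×10⁻³
  option C: M = 4.38×10⁻³
  option Q: M = 4.35×10⁻³
Option Z has the largest M.

option Z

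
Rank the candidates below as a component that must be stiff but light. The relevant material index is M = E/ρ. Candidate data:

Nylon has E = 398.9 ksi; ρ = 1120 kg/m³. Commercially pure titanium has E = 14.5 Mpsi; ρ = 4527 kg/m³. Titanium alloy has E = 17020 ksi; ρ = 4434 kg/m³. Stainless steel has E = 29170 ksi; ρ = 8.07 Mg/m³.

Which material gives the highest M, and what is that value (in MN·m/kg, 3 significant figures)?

titanium alloy, M = 26.5 MN·m/kg

Convert each candidate to consistent units, then evaluate M:
  nylon: E = 2.750 GPa, ρ = 1120 kg/m³
  commercially pure titanium: E = 99.97 GPa, ρ = 4527 kg/m³
  titanium alloy: E = 117.3 GPa, ρ = 4434 kg/m³
  stainless steel: E = 201.1 GPa, ρ = 8070 kg/m³
  titanium alloy: M = 26.5 MN·m/kg
  stainless steel: M = 24.9 MN·m/kg
  commercially pure titanium: M = 22.1 MN·m/kg
  nylon: M = 2.46 MN·m/kg
Titanium alloy has the largest M.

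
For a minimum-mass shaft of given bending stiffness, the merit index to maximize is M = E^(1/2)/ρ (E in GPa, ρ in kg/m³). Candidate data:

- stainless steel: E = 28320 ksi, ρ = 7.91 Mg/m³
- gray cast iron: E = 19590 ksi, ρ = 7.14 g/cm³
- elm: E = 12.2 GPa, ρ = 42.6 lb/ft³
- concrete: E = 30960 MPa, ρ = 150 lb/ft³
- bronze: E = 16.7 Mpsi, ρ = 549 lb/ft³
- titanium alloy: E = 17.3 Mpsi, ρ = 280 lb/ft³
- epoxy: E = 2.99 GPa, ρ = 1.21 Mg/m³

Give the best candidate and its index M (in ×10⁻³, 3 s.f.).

elm, M = 5.12×10⁻³

In SI units:
  stainless steel: E = 195.3 GPa, ρ = 7910 kg/m³
  gray cast iron: E = 135.1 GPa, ρ = 7140 kg/m³
  elm: E = 12.20 GPa, ρ = 682.4 kg/m³
  concrete: E = 30.96 GPa, ρ = 2403 kg/m³
  bronze: E = 115.1 GPa, ρ = 8794 kg/m³
  titanium alloy: E = 119.3 GPa, ρ = 4485 kg/m³
  epoxy: E = 2.990 GPa, ρ = 1210 kg/m³
  elm: M = 5.12×10⁻³
  titanium alloy: M = 2.44×10⁻³
  concrete: M = 2.32×10⁻³
  stainless steel: M = 1.77×10⁻³
  gray cast iron: M = 1.63×10⁻³
  epoxy: M = 1.43×10⁻³
  bronze: M = 1.22×10⁻³
The maximum is for elm.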